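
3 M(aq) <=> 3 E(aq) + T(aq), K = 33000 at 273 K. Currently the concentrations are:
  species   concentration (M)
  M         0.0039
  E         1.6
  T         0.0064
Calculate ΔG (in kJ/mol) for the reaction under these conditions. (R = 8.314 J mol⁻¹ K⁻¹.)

Q = [E]³·[T] / [M]³ = (1.6)³·(0.0064) / (0.0039)³ = 4.42e5
ΔG = RT ln(Q/K) = (8.314 J mol⁻¹ K⁻¹)(273 K) × ln(4.42e5/33000)
   = (2.270 kJ/mol)(2.595) = 5.89 kJ/mol
ΔG > 0, so the forward reaction is non-spontaneous (proceeds in reverse).

ΔG = 5.89 kJ/mol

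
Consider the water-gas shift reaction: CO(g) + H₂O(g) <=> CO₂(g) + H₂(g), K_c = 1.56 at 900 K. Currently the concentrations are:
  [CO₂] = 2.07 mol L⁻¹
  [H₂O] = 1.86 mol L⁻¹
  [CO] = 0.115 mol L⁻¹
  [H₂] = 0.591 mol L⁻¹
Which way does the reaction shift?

Q_c = [CO₂]·[H₂] / ([CO]·[H₂O]) = (2.07)·(0.591) / ((0.115)·(1.86)) = 5.72
Q_c = 5.72 > K_c = 1.56, so the reverse reaction proceeds.

reverse (toward reactants)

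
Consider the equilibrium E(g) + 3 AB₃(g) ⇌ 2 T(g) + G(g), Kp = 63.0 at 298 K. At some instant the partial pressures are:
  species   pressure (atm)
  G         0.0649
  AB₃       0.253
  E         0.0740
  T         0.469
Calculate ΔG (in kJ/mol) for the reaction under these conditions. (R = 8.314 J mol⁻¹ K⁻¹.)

Qp = P(T)²·P(G) / (P(E)·P(AB₃)³) = (0.469)²·(0.0649) / ((0.0740)·(0.253)³) = 11.9
ΔG = RT ln(Qp/Kp) = (8.314 J mol⁻¹ K⁻¹)(298 K) × ln(11.9/63.0)
   = (2.478 kJ/mol)(-1.667) = -4.13 kJ/mol
ΔG < 0, so the forward reaction is spontaneous (proceeds forward).

ΔG = -4.13 kJ/mol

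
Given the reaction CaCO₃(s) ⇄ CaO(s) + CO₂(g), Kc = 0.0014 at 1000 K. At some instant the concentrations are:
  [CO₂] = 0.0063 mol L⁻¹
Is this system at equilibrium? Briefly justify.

no; Q > K, reaction proceeds in reverse

(CaCO₃, CaO are pure solids — omitted from Qc.)
Qc = [CO₂] = 0.0063
Qc = 0.0063 > Kc = 0.0014: net reverse reaction.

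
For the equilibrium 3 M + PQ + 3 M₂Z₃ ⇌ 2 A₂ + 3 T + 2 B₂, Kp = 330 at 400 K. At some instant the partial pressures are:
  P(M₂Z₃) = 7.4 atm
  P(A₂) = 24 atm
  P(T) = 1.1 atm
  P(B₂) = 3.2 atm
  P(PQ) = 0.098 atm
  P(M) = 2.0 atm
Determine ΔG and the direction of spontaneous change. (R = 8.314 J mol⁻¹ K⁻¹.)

ΔG = -8.62 kJ/mol; the forward reaction is spontaneous

Qp = P(A₂)²·P(T)³·P(B₂)² / (P(M)³·P(PQ)·P(M₂Z₃)³) = (24)²·(1.1)³·(3.2)² / ((2.0)³·(0.098)·(7.4)³) = 24.7
ΔG = RT ln(Qp/Kp) = (8.314 J mol⁻¹ K⁻¹)(400 K) × ln(24.7/330)
   = (3.326 kJ/mol)(-2.592) = -8.62 kJ/mol
ΔG < 0, so the forward reaction is spontaneous (proceeds forward).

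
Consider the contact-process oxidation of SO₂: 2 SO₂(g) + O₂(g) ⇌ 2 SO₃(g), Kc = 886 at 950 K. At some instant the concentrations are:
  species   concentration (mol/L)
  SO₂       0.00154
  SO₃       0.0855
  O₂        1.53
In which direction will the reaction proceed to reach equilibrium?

reverse (toward reactants)

Qc = [SO₃]² / ([SO₂]²·[O₂]) = (0.0855)² / ((0.00154)²·(1.53)) = 2010
Qc = 2010 > Kc = 886, so the reverse reaction proceeds.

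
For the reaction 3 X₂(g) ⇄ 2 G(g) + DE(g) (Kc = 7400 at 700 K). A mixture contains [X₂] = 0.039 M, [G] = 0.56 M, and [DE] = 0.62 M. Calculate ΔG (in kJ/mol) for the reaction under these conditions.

Qc = [G]²·[DE] / [X₂]³ = (0.56)²·(0.62) / (0.039)³ = 3280
ΔG = RT ln(Qc/Kc) = (8.314 J mol⁻¹ K⁻¹)(700 K) × ln(3280/7400)
   = (5.820 kJ/mol)(-0.8136) = -4.74 kJ/mol
ΔG < 0, so the forward reaction is spontaneous (proceeds forward).

ΔG = -4.74 kJ/mol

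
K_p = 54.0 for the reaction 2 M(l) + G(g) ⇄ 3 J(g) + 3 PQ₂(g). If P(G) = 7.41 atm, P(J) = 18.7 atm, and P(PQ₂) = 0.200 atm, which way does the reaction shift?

(M is a pure liquid — omitted from Q_p.)
Q_p = P(J)³·P(PQ₂)³ / P(G) = (18.7)³·(0.200)³ / (7.41) = 7.06
Q_p = 7.06 < K_p = 54.0, so the forward reaction proceeds.

toward products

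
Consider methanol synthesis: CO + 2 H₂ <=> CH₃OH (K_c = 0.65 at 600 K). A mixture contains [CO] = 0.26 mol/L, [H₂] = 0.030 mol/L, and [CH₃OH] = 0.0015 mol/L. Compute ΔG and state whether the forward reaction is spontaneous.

ΔG = 11.4 kJ/mol; the forward reaction is non-spontaneous

Q_c = [CH₃OH] / ([CO]·[H₂]²) = (0.0015) / ((0.26)·(0.030)²) = 6.41
ΔG = RT ln(Q_c/K_c) = (8.314 J mol⁻¹ K⁻¹)(600 K) × ln(6.41/0.65)
   = (4.988 kJ/mol)(2.289) = 11.4 kJ/mol
ΔG > 0, so the forward reaction is non-spontaneous (proceeds in reverse).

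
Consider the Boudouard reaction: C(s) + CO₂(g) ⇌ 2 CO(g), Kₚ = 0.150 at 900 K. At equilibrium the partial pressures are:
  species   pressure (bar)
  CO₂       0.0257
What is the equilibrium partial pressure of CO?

P(CO) = 0.0621 bar

(C is a pure solid — omitted from Kₚ.)
At equilibrium, Kₚ = P(CO)² / P(CO₂) = 0.150.
(P(CO))² / (0.0257) = 0.150
P(CO)² = 0.00386 ⇒ P(CO) = 0.0621 bar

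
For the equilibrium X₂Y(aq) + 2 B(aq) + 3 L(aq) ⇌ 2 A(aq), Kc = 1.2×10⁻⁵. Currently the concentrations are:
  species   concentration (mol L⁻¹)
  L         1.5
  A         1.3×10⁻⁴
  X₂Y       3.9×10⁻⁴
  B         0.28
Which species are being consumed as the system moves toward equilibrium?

Qc = [A]² / ([X₂Y]·[B]²·[L]³) = (1.3×10⁻⁴)² / ((3.9×10⁻⁴)·(0.28)²·(1.5)³) = 1.6×10⁻⁴
Qc = 1.6×10⁻⁴ > Kc = 1.2×10⁻⁵: net reverse reaction.

A (products)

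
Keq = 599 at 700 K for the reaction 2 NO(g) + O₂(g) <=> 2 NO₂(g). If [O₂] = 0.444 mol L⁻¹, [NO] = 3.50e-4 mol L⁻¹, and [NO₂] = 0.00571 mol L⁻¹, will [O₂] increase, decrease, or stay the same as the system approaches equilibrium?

Q = [NO₂]² / ([NO]²·[O₂]) = (0.00571)² / ((3.50e-4)²·(0.444)) = 599
Q = 599 = Keq; the system is at equilibrium.

stay the same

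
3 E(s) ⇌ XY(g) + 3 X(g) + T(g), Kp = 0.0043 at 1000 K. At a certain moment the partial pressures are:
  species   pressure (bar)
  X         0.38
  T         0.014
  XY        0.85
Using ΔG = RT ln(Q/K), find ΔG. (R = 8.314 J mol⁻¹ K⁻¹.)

ΔG = -15.7 kJ/mol

(E is a pure solid — omitted from Qp.)
Qp = P(XY)·P(X)³·P(T) = (0.85)·(0.38)³·(0.014) = 6.53e-4
ΔG = RT ln(Qp/Kp) = (8.314 J mol⁻¹ K⁻¹)(1000 K) × ln(6.53e-4/0.0043)
   = (8.314 kJ/mol)(-1.885) = -15.7 kJ/mol
ΔG < 0, so the forward reaction is spontaneous (proceeds forward).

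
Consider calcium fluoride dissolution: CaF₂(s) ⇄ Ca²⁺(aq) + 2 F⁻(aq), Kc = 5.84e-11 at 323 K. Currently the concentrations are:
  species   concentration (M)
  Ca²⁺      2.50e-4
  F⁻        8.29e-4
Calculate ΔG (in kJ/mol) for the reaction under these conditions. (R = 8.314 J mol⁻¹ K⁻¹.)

(CaF₂ is a pure solid — omitted from Qc.)
Qc = [Ca²⁺]·[F⁻]² = (2.50e-4)·(8.29e-4)² = 1.72e-10
ΔG = RT ln(Qc/Kc) = (8.314 J mol⁻¹ K⁻¹)(323 K) × ln(1.72e-10/5.84e-11)
   = (2.685 kJ/mol)(1.080) = 2.90 kJ/mol
ΔG > 0, so the forward reaction is non-spontaneous (proceeds in reverse).

ΔG = 2.90 kJ/mol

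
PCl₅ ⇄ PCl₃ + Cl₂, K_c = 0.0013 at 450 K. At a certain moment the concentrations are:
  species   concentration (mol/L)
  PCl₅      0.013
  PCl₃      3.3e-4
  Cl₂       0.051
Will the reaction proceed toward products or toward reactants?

no net change (already at equilibrium)

Q_c = [PCl₃]·[Cl₂] / [PCl₅] = (3.3e-4)·(0.051) / (0.013) = 0.0013
Q_c = 0.0013 = K_c, so the system is already at equilibrium.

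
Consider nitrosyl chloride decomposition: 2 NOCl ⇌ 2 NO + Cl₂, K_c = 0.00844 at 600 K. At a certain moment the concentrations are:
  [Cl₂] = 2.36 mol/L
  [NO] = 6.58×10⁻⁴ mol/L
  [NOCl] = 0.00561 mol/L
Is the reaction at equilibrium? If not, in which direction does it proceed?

toward reactants

Q_c = [NO]²·[Cl₂] / [NOCl]² = (6.58×10⁻⁴)²·(2.36) / (0.00561)² = 0.0325
Q_c = 0.0325 > K_c = 0.00844, so the reverse reaction proceeds.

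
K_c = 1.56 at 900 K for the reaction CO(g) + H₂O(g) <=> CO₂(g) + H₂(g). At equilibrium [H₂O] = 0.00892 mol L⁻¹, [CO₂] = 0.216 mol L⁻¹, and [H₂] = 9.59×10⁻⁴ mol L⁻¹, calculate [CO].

At equilibrium, K_c = [CO₂]·[H₂] / ([CO]·[H₂O]) = 1.56.
(0.216)·(9.59×10⁻⁴) / (([CO])·(0.00892)) = 1.56
[CO] = 0.0149 mol L⁻¹

[CO] = 0.0149 mol L⁻¹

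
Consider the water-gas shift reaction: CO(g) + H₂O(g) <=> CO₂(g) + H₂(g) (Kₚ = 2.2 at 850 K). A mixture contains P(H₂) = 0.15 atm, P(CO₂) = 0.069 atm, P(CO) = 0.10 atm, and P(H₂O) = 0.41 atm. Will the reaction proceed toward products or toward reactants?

Qₚ = P(CO₂)·P(H₂) / (P(CO)·P(H₂O)) = (0.069)·(0.15) / ((0.10)·(0.41)) = 0.25
Qₚ = 0.25 < Kₚ = 2.2, so the forward reaction proceeds.

to the right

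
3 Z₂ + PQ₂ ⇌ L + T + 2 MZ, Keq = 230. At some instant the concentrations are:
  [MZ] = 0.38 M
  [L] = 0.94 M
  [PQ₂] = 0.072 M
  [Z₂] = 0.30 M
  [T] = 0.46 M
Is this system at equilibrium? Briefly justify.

Q = [L]·[T]·[MZ]² / ([Z₂]³·[PQ₂]) = (0.94)·(0.46)·(0.38)² / ((0.30)³·(0.072)) = 32
Q = 32 < Keq = 230: net forward reaction.

no; Q < K, reaction proceeds forward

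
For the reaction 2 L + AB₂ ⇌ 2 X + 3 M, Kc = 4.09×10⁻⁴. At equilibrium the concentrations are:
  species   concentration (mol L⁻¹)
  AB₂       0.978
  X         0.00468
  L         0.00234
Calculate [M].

[M] = 0.0464 mol L⁻¹

At equilibrium, Kc = [X]²·[M]³ / ([L]²·[AB₂]) = 4.09×10⁻⁴.
(0.00468)²·([M])³ / ((0.00234)²·(0.978)) = 4.09×10⁻⁴
[M]³ = 1.00×10⁻⁴ ⇒ [M] = 0.0464 mol L⁻¹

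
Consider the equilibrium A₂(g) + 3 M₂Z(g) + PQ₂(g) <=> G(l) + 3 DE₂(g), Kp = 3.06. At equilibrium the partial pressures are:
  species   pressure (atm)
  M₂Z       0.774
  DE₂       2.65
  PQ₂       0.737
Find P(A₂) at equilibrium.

P(A₂) = 17.8 atm

(G is a pure liquid — omitted from Kp.)
At equilibrium, Kp = P(DE₂)³ / (P(A₂)·P(M₂Z)³·P(PQ₂)) = 3.06.
(2.65)³ / ((P(A₂))·(0.774)³·(0.737)) = 3.06
P(A₂) = 17.8 atm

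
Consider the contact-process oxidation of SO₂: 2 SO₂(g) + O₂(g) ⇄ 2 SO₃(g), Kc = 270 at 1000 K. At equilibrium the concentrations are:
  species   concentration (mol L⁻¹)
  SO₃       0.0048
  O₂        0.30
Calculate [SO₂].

At equilibrium, Kc = [SO₃]² / ([SO₂]²·[O₂]) = 270.
(0.0048)² / (([SO₂])²·(0.30)) = 270
[SO₂]² = 2.84×10⁻⁷ ⇒ [SO₂] = 5.3×10⁻⁴ mol L⁻¹

[SO₂] = 5.3×10⁻⁴ mol L⁻¹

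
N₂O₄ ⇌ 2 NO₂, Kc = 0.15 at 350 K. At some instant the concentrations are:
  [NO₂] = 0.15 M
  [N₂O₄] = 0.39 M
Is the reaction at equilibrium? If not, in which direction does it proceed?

Qc = [NO₂]² / [N₂O₄] = (0.15)² / (0.39) = 0.058
Qc = 0.058 < Kc = 0.15, so the forward reaction proceeds.

toward products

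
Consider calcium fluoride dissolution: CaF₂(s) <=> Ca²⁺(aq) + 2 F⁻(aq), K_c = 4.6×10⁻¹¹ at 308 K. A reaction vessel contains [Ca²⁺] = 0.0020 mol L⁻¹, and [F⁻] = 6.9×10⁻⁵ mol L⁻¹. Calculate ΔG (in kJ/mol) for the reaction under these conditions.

(CaF₂ is a pure solid — omitted from Q_c.)
Q_c = [Ca²⁺]·[F⁻]² = (0.0020)·(6.9×10⁻⁵)² = 9.52×10⁻¹²
ΔG = RT ln(Q_c/K_c) = (8.314 J mol⁻¹ K⁻¹)(308 K) × ln(9.52×10⁻¹²/4.6×10⁻¹¹)
   = (2.561 kJ/mol)(-1.575) = -4.03 kJ/mol
ΔG < 0, so the forward reaction is spontaneous (proceeds forward).

ΔG = -4.03 kJ/mol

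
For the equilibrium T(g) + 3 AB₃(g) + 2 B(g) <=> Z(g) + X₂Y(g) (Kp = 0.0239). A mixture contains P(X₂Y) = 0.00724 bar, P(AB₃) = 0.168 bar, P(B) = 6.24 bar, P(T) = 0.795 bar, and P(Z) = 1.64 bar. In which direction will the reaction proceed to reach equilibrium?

reverse (toward reactants)

Qp = P(Z)·P(X₂Y) / (P(T)·P(AB₃)³·P(B)²) = (1.64)·(0.00724) / ((0.795)·(0.168)³·(6.24)²) = 0.0809
Qp = 0.0809 > Kp = 0.0239, so the reverse reaction proceeds.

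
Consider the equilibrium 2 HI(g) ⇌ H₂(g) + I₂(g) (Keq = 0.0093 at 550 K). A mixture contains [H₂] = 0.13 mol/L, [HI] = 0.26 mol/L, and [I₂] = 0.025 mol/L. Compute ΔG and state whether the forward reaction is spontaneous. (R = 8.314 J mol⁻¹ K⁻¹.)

Q = [H₂]·[I₂] / [HI]² = (0.13)·(0.025) / (0.26)² = 0.0481
ΔG = RT ln(Q/Keq) = (8.314 J mol⁻¹ K⁻¹)(550 K) × ln(0.0481/0.0093)
   = (4.573 kJ/mol)(1.643) = 7.51 kJ/mol
ΔG > 0, so the forward reaction is non-spontaneous (proceeds in reverse).

ΔG = 7.51 kJ/mol; the forward reaction is non-spontaneous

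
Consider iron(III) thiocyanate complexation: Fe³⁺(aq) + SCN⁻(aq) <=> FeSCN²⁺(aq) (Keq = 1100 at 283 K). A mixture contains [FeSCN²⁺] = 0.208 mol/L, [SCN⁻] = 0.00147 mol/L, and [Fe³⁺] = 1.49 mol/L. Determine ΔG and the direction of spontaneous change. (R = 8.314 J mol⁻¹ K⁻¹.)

Q = [FeSCN²⁺] / ([Fe³⁺]·[SCN⁻]) = (0.208) / ((1.49)·(0.00147)) = 95.0
ΔG = RT ln(Q/Keq) = (8.314 J mol⁻¹ K⁻¹)(283 K) × ln(95.0/1100)
   = (2.353 kJ/mol)(-2.449) = -5.76 kJ/mol
ΔG < 0, so the forward reaction is spontaneous (proceeds forward).

ΔG = -5.76 kJ/mol; the forward reaction is spontaneous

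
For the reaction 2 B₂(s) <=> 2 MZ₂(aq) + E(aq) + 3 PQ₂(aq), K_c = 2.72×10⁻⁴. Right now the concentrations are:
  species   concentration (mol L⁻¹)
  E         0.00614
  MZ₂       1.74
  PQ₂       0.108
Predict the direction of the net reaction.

(B₂ is a pure solid — omitted from Q_c.)
Q_c = [MZ₂]²·[E]·[PQ₂]³ = (1.74)²·(0.00614)·(0.108)³ = 2.34×10⁻⁵
Q_c = 2.34×10⁻⁵ < K_c = 2.72×10⁻⁴, so the forward reaction proceeds.

forward (toward products)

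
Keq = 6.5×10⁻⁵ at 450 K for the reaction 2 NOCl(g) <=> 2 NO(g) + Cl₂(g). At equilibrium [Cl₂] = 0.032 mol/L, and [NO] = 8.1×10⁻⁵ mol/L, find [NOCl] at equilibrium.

[NOCl] = 0.0018 mol/L

At equilibrium, Keq = [NO]²·[Cl₂] / [NOCl]² = 6.5×10⁻⁵.
(8.1×10⁻⁵)²·(0.032) / ([NOCl])² = 6.5×10⁻⁵
[NOCl]² = 3.23×10⁻⁶ ⇒ [NOCl] = 0.0018 mol/L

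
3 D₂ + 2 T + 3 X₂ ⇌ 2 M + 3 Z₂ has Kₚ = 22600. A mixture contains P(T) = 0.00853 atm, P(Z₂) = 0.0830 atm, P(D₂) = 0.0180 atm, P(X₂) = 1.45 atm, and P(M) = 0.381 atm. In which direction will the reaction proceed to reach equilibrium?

Qₚ = P(M)²·P(Z₂)³ / (P(D₂)³·P(T)²·P(X₂)³) = (0.381)²·(0.0830)³ / ((0.0180)³·(0.00853)²·(1.45)³) = 64200
Qₚ = 64200 > Kₚ = 22600, so the reverse reaction proceeds.

in the reverse direction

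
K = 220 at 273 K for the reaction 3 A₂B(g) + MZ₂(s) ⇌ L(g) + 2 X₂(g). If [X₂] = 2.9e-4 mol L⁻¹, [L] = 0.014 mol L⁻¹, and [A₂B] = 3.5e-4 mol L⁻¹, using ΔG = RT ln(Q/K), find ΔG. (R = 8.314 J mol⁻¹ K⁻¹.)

(MZ₂ is a pure solid — omitted from Q.)
Q = [L]·[X₂]² / [A₂B]³ = (0.014)·(2.9e-4)² / (3.5e-4)³ = 27.5
ΔG = RT ln(Q/K) = (8.314 J mol⁻¹ K⁻¹)(273 K) × ln(27.5/220)
   = (2.270 kJ/mol)(-2.079) = -4.72 kJ/mol
ΔG < 0, so the forward reaction is spontaneous (proceeds forward).

ΔG = -4.72 kJ/mol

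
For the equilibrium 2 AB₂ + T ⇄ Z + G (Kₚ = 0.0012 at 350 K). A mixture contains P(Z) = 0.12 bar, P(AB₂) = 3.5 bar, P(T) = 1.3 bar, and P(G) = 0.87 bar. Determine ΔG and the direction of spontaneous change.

ΔG = 4.94 kJ/mol; the forward reaction is non-spontaneous

Qₚ = P(Z)·P(G) / (P(AB₂)²·P(T)) = (0.12)·(0.87) / ((3.5)²·(1.3)) = 0.00656
ΔG = RT ln(Qₚ/Kₚ) = (8.314 J mol⁻¹ K⁻¹)(350 K) × ln(0.00656/0.0012)
   = (2.910 kJ/mol)(1.699) = 4.94 kJ/mol
ΔG > 0, so the forward reaction is non-spontaneous (proceeds in reverse).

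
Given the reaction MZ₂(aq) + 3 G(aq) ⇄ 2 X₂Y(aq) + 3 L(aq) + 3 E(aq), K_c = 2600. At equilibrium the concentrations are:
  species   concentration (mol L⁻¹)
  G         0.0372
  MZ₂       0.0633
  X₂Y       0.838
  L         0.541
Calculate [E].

[E] = 0.424 mol L⁻¹

At equilibrium, K_c = [X₂Y]²·[L]³·[E]³ / ([MZ₂]·[G]³) = 2600.
(0.838)²·(0.541)³·([E])³ / ((0.0633)·(0.0372)³) = 2600
[E]³ = 0.0762 ⇒ [E] = 0.424 mol L⁻¹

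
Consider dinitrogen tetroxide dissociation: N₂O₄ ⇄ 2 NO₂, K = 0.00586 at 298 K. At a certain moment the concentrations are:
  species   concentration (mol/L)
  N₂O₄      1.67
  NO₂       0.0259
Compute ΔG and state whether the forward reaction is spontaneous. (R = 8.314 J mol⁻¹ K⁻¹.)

Q = [NO₂]² / [N₂O₄] = (0.0259)² / (1.67) = 4.02×10⁻⁴
ΔG = RT ln(Q/K) = (8.314 J mol⁻¹ K⁻¹)(298 K) × ln(4.02×10⁻⁴/0.00586)
   = (2.478 kJ/mol)(-2.679) = -6.64 kJ/mol
ΔG < 0, so the forward reaction is spontaneous (proceeds forward).

ΔG = -6.64 kJ/mol; the forward reaction is spontaneous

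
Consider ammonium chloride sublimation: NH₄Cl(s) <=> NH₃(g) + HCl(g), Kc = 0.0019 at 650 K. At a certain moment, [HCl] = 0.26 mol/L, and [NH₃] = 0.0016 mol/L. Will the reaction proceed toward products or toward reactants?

(NH₄Cl is a pure solid — omitted from Qc.)
Qc = [NH₃]·[HCl] = (0.0016)·(0.26) = 4.2×10⁻⁴
Qc = 4.2×10⁻⁴ < Kc = 0.0019, so the forward reaction proceeds.

to the right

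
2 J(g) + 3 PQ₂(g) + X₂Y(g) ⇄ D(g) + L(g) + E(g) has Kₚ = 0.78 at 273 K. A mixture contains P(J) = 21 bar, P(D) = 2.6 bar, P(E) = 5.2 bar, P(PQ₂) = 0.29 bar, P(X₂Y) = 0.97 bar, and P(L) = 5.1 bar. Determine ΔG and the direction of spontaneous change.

Qₚ = P(D)·P(L)·P(E) / (P(J)²·P(PQ₂)³·P(X₂Y)) = (2.6)·(5.1)·(5.2) / ((21)²·(0.29)³·(0.97)) = 6.61
ΔG = RT ln(Qₚ/Kₚ) = (8.314 J mol⁻¹ K⁻¹)(273 K) × ln(6.61/0.78)
   = (2.270 kJ/mol)(2.137) = 4.85 kJ/mol
ΔG > 0, so the forward reaction is non-spontaneous (proceeds in reverse).

ΔG = 4.85 kJ/mol; the forward reaction is non-spontaneous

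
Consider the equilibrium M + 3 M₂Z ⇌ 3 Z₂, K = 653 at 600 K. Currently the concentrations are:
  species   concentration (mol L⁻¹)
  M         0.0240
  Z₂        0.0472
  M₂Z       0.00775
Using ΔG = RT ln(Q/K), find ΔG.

Q = [Z₂]³ / ([M]·[M₂Z]³) = (0.0472)³ / ((0.0240)·(0.00775)³) = 9410
ΔG = RT ln(Q/K) = (8.314 J mol⁻¹ K⁻¹)(600 K) × ln(9410/653)
   = (4.988 kJ/mol)(2.668) = 13.3 kJ/mol
ΔG > 0, so the forward reaction is non-spontaneous (proceeds in reverse).

ΔG = 13.3 kJ/mol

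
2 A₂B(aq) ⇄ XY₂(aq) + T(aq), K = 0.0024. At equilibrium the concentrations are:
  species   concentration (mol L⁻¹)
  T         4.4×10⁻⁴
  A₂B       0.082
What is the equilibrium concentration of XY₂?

At equilibrium, K = [XY₂]·[T] / [A₂B]² = 0.0024.
([XY₂])·(4.4×10⁻⁴) / (0.082)² = 0.0024
[XY₂] = 0.0367 = 0.037 mol L⁻¹

[XY₂] = 0.037 mol L⁻¹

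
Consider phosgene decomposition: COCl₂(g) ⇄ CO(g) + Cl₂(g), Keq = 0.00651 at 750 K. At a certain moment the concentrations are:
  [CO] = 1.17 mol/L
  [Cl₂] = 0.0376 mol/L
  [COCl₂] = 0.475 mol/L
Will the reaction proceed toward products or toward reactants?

Q = [CO]·[Cl₂] / [COCl₂] = (1.17)·(0.0376) / (0.475) = 0.0926
Q = 0.0926 > Keq = 0.00651, so the reverse reaction proceeds.

reverse (toward reactants)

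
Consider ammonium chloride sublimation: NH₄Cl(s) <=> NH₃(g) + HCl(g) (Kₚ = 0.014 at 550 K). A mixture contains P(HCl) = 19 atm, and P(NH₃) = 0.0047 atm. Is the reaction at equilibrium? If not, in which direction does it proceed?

reverse (toward reactants)

(NH₄Cl is a pure solid — omitted from Qₚ.)
Qₚ = P(NH₃)·P(HCl) = (0.0047)·(19) = 0.089
Qₚ = 0.089 > Kₚ = 0.014, so the reverse reaction proceeds.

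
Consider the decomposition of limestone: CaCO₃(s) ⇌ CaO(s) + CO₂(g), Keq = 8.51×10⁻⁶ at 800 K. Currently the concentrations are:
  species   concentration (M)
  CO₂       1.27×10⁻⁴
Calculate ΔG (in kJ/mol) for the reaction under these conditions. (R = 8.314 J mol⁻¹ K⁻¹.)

(CaCO₃, CaO are pure solids — omitted from Q.)
Q = [CO₂] = 1.27×10⁻⁴
ΔG = RT ln(Q/Keq) = (8.314 J mol⁻¹ K⁻¹)(800 K) × ln(1.27×10⁻⁴/8.51×10⁻⁶)
   = (6.651 kJ/mol)(2.703) = 18.0 kJ/mol
ΔG > 0, so the forward reaction is non-spontaneous (proceeds in reverse).

ΔG = 18.0 kJ/mol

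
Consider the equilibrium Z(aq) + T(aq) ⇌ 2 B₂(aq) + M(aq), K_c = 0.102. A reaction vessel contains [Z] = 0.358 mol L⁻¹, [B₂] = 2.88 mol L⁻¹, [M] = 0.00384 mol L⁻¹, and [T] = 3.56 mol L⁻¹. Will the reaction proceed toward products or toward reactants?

Q_c = [B₂]²·[M] / ([Z]·[T]) = (2.88)²·(0.00384) / ((0.358)·(3.56)) = 0.0250
Q_c = 0.0250 < K_c = 0.102, so the forward reaction proceeds.

forward (toward products)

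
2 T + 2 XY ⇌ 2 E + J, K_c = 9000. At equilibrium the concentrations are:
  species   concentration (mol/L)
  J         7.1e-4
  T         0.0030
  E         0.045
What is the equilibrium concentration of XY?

[XY] = 0.0042 mol/L

At equilibrium, K_c = [E]²·[J] / ([T]²·[XY]²) = 9000.
(0.045)²·(7.1e-4) / ((0.0030)²·([XY])²) = 9000
[XY]² = 1.77e-5 ⇒ [XY] = 0.0042 mol/L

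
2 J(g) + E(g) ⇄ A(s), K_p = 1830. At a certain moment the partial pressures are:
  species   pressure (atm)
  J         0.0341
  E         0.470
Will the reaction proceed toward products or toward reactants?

(A is a pure solid — omitted from Q_p.)
Q_p = 1 / (P(J)²·P(E)) = 1 / ((0.0341)²·(0.470)) = 1830
Q_p = 1830 = K_p, so the system is already at equilibrium.

no net change (already at equilibrium)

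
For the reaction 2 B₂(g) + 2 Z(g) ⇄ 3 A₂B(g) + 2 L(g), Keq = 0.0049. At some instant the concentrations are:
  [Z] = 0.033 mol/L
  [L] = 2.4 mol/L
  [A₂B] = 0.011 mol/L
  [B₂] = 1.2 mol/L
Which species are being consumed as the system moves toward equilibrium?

none (at equilibrium)

Q = [A₂B]³·[L]² / ([B₂]²·[Z]²) = (0.011)³·(2.4)² / ((1.2)²·(0.033)²) = 0.0049
Q = 0.0049 = Keq; the system is at equilibrium.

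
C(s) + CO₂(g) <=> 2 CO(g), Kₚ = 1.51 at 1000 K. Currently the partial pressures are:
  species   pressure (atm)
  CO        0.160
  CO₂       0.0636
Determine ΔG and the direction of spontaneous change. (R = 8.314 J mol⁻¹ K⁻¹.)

(C is a pure solid — omitted from Qₚ.)
Qₚ = P(CO)² / P(CO₂) = (0.160)² / (0.0636) = 0.403
ΔG = RT ln(Qₚ/Kₚ) = (8.314 J mol⁻¹ K⁻¹)(1000 K) × ln(0.403/1.51)
   = (8.314 kJ/mol)(-1.321) = -11.0 kJ/mol
ΔG < 0, so the forward reaction is spontaneous (proceeds forward).

ΔG = -11.0 kJ/mol; the forward reaction is spontaneous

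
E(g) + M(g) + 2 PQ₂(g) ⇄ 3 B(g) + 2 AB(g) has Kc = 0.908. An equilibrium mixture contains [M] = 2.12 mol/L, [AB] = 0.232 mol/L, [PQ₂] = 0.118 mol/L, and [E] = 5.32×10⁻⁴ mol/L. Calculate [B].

At equilibrium, Kc = [B]³·[AB]² / ([E]·[M]·[PQ₂]²) = 0.908.
([B])³·(0.232)² / ((5.32×10⁻⁴)·(2.12)·(0.118)²) = 0.908
[B]³ = 2.65×10⁻⁴ ⇒ [B] = 0.0642 mol/L

[B] = 0.0642 mol/L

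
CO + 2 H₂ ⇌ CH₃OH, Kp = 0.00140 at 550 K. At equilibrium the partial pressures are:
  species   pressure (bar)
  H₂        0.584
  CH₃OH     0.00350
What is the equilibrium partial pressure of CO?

P(CO) = 7.33 bar

At equilibrium, Kp = P(CH₃OH) / (P(CO)·P(H₂)²) = 0.00140.
(0.00350) / ((P(CO))·(0.584)²) = 0.00140
P(CO) = 7.33 bar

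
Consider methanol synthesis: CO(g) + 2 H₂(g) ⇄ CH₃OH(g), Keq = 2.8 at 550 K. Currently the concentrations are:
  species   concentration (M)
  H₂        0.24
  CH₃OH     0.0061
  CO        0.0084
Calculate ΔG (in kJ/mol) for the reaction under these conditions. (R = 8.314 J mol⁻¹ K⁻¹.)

Q = [CH₃OH] / ([CO]·[H₂]²) = (0.0061) / ((0.0084)·(0.24)²) = 12.6
ΔG = RT ln(Q/Keq) = (8.314 J mol⁻¹ K⁻¹)(550 K) × ln(12.6/2.8)
   = (4.573 kJ/mol)(1.504) = 6.88 kJ/mol
ΔG > 0, so the forward reaction is non-spontaneous (proceeds in reverse).

ΔG = 6.88 kJ/mol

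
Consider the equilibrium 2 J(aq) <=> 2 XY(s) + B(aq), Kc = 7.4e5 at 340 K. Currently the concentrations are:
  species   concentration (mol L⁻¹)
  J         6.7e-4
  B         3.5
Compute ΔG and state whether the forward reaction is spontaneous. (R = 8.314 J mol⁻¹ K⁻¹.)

(XY is a pure solid — omitted from Qc.)
Qc = [B] / [J]² = (3.5) / (6.7e-4)² = 7.80e6
ΔG = RT ln(Qc/Kc) = (8.314 J mol⁻¹ K⁻¹)(340 K) × ln(7.80e6/7.4e5)
   = (2.827 kJ/mol)(2.355) = 6.66 kJ/mol
ΔG > 0, so the forward reaction is non-spontaneous (proceeds in reverse).

ΔG = 6.66 kJ/mol; the forward reaction is non-spontaneous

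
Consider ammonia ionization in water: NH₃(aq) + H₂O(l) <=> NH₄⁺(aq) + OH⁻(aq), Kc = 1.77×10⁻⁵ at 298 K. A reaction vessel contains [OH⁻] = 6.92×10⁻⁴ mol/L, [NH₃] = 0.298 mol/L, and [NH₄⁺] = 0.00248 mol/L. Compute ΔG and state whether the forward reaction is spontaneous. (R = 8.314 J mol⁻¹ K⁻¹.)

(H₂O is a pure liquid — omitted from Qc.)
Qc = [NH₄⁺]·[OH⁻] / [NH₃] = (0.00248)·(6.92×10⁻⁴) / (0.298) = 5.76×10⁻⁶
ΔG = RT ln(Qc/Kc) = (8.314 J mol⁻¹ K⁻¹)(298 K) × ln(5.76×10⁻⁶/1.77×10⁻⁵)
   = (2.478 kJ/mol)(-1.123) = -2.78 kJ/mol
ΔG < 0, so the forward reaction is spontaneous (proceeds forward).

ΔG = -2.78 kJ/mol; the forward reaction is spontaneous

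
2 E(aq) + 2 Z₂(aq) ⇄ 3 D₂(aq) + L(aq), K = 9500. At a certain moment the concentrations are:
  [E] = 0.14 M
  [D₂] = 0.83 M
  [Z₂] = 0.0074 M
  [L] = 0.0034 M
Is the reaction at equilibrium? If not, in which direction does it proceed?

in the forward direction

Q = [D₂]³·[L] / ([E]²·[Z₂]²) = (0.83)³·(0.0034) / ((0.14)²·(0.0074)²) = 1800
Q = 1800 < K = 9500, so the forward reaction proceeds.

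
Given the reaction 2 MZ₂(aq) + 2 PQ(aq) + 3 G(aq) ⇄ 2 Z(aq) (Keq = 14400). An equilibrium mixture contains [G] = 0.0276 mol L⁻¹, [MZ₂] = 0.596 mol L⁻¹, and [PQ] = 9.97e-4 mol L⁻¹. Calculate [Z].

At equilibrium, Keq = [Z]² / ([MZ₂]²·[PQ]²·[G]³) = 14400.
([Z])² / ((0.596)²·(9.97e-4)²·(0.0276)³) = 14400
[Z]² = 1.07e-7 ⇒ [Z] = 3.27e-4 mol L⁻¹

[Z] = 3.27e-4 mol L⁻¹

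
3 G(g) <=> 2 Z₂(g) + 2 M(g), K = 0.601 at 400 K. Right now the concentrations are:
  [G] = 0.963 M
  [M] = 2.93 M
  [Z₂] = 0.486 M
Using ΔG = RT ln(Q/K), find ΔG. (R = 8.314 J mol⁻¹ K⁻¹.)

Q = [Z₂]²·[M]² / [G]³ = (0.486)²·(2.93)² / (0.963)³ = 2.27
ΔG = RT ln(Q/K) = (8.314 J mol⁻¹ K⁻¹)(400 K) × ln(2.27/0.601)
   = (3.326 kJ/mol)(1.329) = 4.42 kJ/mol
ΔG > 0, so the forward reaction is non-spontaneous (proceeds in reverse).

ΔG = 4.42 kJ/mol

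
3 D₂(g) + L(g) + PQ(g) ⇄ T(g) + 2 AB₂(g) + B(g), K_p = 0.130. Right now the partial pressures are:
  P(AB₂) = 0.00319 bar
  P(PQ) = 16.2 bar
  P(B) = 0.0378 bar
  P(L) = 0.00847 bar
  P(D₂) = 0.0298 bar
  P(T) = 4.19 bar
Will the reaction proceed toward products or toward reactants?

to the left

Q_p = P(T)·P(AB₂)²·P(B) / (P(D₂)³·P(L)·P(PQ)) = (4.19)·(0.00319)²·(0.0378) / ((0.0298)³·(0.00847)·(16.2)) = 0.444
Q_p = 0.444 > K_p = 0.130, so the reverse reaction proceeds.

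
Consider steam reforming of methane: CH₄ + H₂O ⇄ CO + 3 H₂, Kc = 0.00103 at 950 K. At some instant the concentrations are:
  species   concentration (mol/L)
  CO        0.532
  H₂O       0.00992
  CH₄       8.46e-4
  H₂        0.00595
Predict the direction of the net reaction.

to the left

Qc = [CO]·[H₂]³ / ([CH₄]·[H₂O]) = (0.532)·(0.00595)³ / ((8.46e-4)·(0.00992)) = 0.0134
Qc = 0.0134 > Kc = 0.00103, so the reverse reaction proceeds.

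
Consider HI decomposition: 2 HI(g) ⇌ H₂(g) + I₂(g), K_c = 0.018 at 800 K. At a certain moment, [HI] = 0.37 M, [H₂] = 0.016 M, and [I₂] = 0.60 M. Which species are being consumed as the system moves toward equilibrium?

Q_c = [H₂]·[I₂] / [HI]² = (0.016)·(0.60) / (0.37)² = 0.070
Q_c = 0.070 > K_c = 0.018: net reverse reaction.

H₂, I₂ (products)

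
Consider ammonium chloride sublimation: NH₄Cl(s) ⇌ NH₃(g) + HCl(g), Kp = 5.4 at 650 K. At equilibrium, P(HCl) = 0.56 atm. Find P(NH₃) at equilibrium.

(NH₄Cl is a pure solid — omitted from Kp.)
At equilibrium, Kp = P(NH₃)·P(HCl) = 5.4.
(P(NH₃))·(0.56) = 5.4
P(NH₃) = 9.64 = 9.6 atm

P(NH₃) = 9.6 atm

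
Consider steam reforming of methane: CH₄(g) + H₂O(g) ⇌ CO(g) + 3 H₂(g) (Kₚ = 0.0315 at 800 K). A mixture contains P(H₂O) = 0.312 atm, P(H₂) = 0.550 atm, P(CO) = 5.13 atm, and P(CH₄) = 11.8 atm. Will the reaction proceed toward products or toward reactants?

Qₚ = P(CO)·P(H₂)³ / (P(CH₄)·P(H₂O)) = (5.13)·(0.550)³ / ((11.8)·(0.312)) = 0.232
Qₚ = 0.232 > Kₚ = 0.0315, so the reverse reaction proceeds.

reverse (toward reactants)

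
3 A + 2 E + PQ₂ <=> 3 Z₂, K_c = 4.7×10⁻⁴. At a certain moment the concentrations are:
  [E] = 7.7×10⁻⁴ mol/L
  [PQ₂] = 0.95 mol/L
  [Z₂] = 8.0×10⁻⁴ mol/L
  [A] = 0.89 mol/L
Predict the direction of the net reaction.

reverse (toward reactants)

Q_c = [Z₂]³ / ([A]³·[E]²·[PQ₂]) = (8.0×10⁻⁴)³ / ((0.89)³·(7.7×10⁻⁴)²·(0.95)) = 0.0013
Q_c = 0.0013 > K_c = 4.7×10⁻⁴, so the reverse reaction proceeds.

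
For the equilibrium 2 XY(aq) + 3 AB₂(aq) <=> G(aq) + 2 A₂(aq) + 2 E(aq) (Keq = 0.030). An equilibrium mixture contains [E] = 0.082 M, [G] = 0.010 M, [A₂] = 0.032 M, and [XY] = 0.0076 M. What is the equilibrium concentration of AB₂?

At equilibrium, Keq = [G]·[A₂]²·[E]² / ([XY]²·[AB₂]³) = 0.030.
(0.010)·(0.032)²·(0.082)² / ((0.0076)²·([AB₂])³) = 0.030
[AB₂]³ = 0.0397 ⇒ [AB₂] = 0.34 M

[AB₂] = 0.34 M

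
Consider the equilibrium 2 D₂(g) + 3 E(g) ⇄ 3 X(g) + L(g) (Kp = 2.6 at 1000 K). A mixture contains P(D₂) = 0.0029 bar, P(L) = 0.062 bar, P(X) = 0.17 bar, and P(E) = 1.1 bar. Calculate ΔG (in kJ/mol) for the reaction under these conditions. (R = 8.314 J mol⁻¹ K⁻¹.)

ΔG = 19.5 kJ/mol

Qp = P(X)³·P(L) / (P(D₂)²·P(E)³) = (0.17)³·(0.062) / ((0.0029)²·(1.1)³) = 27.2
ΔG = RT ln(Qp/Kp) = (8.314 J mol⁻¹ K⁻¹)(1000 K) × ln(27.2/2.6)
   = (8.314 kJ/mol)(2.348) = 19.5 kJ/mol
ΔG > 0, so the forward reaction is non-spontaneous (proceeds in reverse).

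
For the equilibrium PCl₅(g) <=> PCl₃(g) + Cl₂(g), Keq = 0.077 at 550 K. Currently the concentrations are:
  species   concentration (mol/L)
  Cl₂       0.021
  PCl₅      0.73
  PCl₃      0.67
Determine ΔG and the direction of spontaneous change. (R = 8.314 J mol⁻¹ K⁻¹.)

ΔG = -6.33 kJ/mol; the forward reaction is spontaneous

Q = [PCl₃]·[Cl₂] / [PCl₅] = (0.67)·(0.021) / (0.73) = 0.0193
ΔG = RT ln(Q/Keq) = (8.314 J mol⁻¹ K⁻¹)(550 K) × ln(0.0193/0.077)
   = (4.573 kJ/mol)(-1.384) = -6.33 kJ/mol
ΔG < 0, so the forward reaction is spontaneous (proceeds forward).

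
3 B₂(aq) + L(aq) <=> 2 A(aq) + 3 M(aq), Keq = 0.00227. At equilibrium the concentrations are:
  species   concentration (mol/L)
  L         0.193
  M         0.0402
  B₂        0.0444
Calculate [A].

[A] = 0.0243 mol/L

At equilibrium, Keq = [A]²·[M]³ / ([B₂]³·[L]) = 0.00227.
([A])²·(0.0402)³ / ((0.0444)³·(0.193)) = 0.00227
[A]² = 5.90e-4 ⇒ [A] = 0.0243 mol/L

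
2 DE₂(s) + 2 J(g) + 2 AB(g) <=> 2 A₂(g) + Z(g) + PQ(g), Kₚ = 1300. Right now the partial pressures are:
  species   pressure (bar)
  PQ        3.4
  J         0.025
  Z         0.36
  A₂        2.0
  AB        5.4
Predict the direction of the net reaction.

(DE₂ is a pure solid — omitted from Qₚ.)
Qₚ = P(A₂)²·P(Z)·P(PQ) / (P(J)²·P(AB)²) = (2.0)²·(0.36)·(3.4) / ((0.025)²·(5.4)²) = 270
Qₚ = 270 < Kₚ = 1300, so the forward reaction proceeds.

toward products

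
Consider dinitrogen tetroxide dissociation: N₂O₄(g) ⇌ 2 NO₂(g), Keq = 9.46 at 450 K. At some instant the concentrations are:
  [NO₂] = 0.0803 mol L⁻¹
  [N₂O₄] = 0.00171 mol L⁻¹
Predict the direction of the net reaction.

forward (toward products)

Q = [NO₂]² / [N₂O₄] = (0.0803)² / (0.00171) = 3.77
Q = 3.77 < Keq = 9.46, so the forward reaction proceeds.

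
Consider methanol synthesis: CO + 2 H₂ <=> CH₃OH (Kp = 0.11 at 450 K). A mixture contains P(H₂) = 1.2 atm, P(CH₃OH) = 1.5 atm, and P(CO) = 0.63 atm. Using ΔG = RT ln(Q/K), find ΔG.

ΔG = 10.1 kJ/mol

Qp = P(CH₃OH) / (P(CO)·P(H₂)²) = (1.5) / ((0.63)·(1.2)²) = 1.65
ΔG = RT ln(Qp/Kp) = (8.314 J mol⁻¹ K⁻¹)(450 K) × ln(1.65/0.11)
   = (3.741 kJ/mol)(2.708) = 10.1 kJ/mol
ΔG > 0, so the forward reaction is non-spontaneous (proceeds in reverse).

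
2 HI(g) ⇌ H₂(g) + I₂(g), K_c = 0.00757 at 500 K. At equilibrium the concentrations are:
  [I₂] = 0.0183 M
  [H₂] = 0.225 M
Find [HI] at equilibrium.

At equilibrium, K_c = [H₂]·[I₂] / [HI]² = 0.00757.
(0.225)·(0.0183) / ([HI])² = 0.00757
[HI]² = 0.544 ⇒ [HI] = 0.738 M

[HI] = 0.738 M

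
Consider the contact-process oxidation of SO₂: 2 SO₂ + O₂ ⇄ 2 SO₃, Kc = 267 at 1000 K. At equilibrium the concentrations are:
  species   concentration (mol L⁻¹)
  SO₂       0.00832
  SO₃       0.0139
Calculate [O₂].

[O₂] = 0.0105 mol L⁻¹

At equilibrium, Kc = [SO₃]² / ([SO₂]²·[O₂]) = 267.
(0.0139)² / ((0.00832)²·([O₂])) = 267
[O₂] = 0.0105 mol L⁻¹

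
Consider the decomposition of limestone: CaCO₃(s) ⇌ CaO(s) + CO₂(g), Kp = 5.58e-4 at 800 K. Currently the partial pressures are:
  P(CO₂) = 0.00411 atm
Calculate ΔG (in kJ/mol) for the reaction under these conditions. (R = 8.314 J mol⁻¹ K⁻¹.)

(CaCO₃, CaO are pure solids — omitted from Qp.)
Qp = P(CO₂) = 0.00411
ΔG = RT ln(Qp/Kp) = (8.314 J mol⁻¹ K⁻¹)(800 K) × ln(0.00411/5.58e-4)
   = (6.651 kJ/mol)(1.997) = 13.3 kJ/mol
ΔG > 0, so the forward reaction is non-spontaneous (proceeds in reverse).

ΔG = 13.3 kJ/mol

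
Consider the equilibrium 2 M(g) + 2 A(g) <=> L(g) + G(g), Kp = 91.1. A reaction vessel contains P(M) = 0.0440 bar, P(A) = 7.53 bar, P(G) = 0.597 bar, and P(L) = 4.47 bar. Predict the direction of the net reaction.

Qp = P(L)·P(G) / (P(M)²·P(A)²) = (4.47)·(0.597) / ((0.0440)²·(7.53)²) = 24.3
Qp = 24.3 < Kp = 91.1, so the forward reaction proceeds.

toward products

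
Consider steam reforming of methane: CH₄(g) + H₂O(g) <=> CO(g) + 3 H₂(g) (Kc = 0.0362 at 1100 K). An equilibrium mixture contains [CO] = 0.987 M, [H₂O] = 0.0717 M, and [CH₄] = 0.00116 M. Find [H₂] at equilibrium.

[H₂] = 0.0145 M

At equilibrium, Kc = [CO]·[H₂]³ / ([CH₄]·[H₂O]) = 0.0362.
(0.987)·([H₂])³ / ((0.00116)·(0.0717)) = 0.0362
[H₂]³ = 3.05×10⁻⁶ ⇒ [H₂] = 0.0145 M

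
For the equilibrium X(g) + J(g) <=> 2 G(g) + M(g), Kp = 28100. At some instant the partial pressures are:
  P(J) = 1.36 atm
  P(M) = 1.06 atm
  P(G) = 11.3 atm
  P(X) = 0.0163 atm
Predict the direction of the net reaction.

in the forward direction

Qp = P(G)²·P(M) / (P(X)·P(J)) = (11.3)²·(1.06) / ((0.0163)·(1.36)) = 6110
Qp = 6110 < Kp = 28100, so the forward reaction proceeds.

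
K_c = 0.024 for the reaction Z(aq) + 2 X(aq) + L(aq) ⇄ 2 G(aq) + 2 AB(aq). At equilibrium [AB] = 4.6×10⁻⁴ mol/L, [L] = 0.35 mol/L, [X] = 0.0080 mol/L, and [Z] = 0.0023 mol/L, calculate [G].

[G] = 0.076 mol/L

At equilibrium, K_c = [G]²·[AB]² / ([Z]·[X]²·[L]) = 0.024.
([G])²·(4.6×10⁻⁴)² / ((0.0023)·(0.0080)²·(0.35)) = 0.024
[G]² = 0.00584 ⇒ [G] = 0.076 mol/L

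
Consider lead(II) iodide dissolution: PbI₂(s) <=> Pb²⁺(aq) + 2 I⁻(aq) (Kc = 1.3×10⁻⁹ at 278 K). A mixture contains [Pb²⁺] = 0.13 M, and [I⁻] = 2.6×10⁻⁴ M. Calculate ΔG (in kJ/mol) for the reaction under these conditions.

ΔG = 4.42 kJ/mol

(PbI₂ is a pure solid — omitted from Qc.)
Qc = [Pb²⁺]·[I⁻]² = (0.13)·(2.6×10⁻⁴)² = 8.79×10⁻⁹
ΔG = RT ln(Qc/Kc) = (8.314 J mol⁻¹ K⁻¹)(278 K) × ln(8.79×10⁻⁹/1.3×10⁻⁹)
   = (2.311 kJ/mol)(1.911) = 4.42 kJ/mol
ΔG > 0, so the forward reaction is non-spontaneous (proceeds in reverse).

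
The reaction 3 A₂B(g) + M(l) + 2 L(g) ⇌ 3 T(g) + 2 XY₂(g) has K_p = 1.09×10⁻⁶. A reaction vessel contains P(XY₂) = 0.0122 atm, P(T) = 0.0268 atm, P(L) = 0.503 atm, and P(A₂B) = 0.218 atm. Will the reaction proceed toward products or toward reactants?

(M is a pure liquid — omitted from Q_p.)
Q_p = P(T)³·P(XY₂)² / (P(A₂B)³·P(L)²) = (0.0268)³·(0.0122)² / ((0.218)³·(0.503)²) = 1.09×10⁻⁶
Q_p = 1.09×10⁻⁶ = K_p, so the system is already at equilibrium.

no net change (already at equilibrium)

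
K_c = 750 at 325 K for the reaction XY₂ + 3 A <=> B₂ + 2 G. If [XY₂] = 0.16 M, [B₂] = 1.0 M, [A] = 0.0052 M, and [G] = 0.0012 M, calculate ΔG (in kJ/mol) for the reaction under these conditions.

ΔG = -6.65 kJ/mol

Q_c = [B₂]·[G]² / ([XY₂]·[A]³) = (1.0)·(0.0012)² / ((0.16)·(0.0052)³) = 64.0
ΔG = RT ln(Q_c/K_c) = (8.314 J mol⁻¹ K⁻¹)(325 K) × ln(64.0/750)
   = (2.702 kJ/mol)(-2.461) = -6.65 kJ/mol
ΔG < 0, so the forward reaction is spontaneous (proceeds forward).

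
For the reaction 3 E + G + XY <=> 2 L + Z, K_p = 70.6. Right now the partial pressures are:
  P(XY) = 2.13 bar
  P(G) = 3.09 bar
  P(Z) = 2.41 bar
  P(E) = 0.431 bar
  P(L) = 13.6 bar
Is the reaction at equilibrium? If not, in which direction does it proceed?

Q_p = P(L)²·P(Z) / (P(E)³·P(G)·P(XY)) = (13.6)²·(2.41) / ((0.431)³·(3.09)·(2.13)) = 846
Q_p = 846 > K_p = 70.6, so the reverse reaction proceeds.

reverse (toward reactants)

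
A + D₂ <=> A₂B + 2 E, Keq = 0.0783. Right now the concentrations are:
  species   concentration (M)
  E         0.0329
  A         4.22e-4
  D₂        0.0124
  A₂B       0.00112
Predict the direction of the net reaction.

to the left

Q = [A₂B]·[E]² / ([A]·[D₂]) = (0.00112)·(0.0329)² / ((4.22e-4)·(0.0124)) = 0.232
Q = 0.232 > Keq = 0.0783, so the reverse reaction proceeds.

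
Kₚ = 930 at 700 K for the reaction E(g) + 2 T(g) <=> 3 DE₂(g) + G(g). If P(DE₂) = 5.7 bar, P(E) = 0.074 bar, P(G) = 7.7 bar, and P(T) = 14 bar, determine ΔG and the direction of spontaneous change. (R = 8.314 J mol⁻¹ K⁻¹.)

ΔG = -13.1 kJ/mol; the forward reaction is spontaneous

Qₚ = P(DE₂)³·P(G) / (P(E)·P(T)²) = (5.7)³·(7.7) / ((0.074)·(14)²) = 98.3
ΔG = RT ln(Qₚ/Kₚ) = (8.314 J mol⁻¹ K⁻¹)(700 K) × ln(98.3/930)
   = (5.820 kJ/mol)(-2.247) = -13.1 kJ/mol
ΔG < 0, so the forward reaction is spontaneous (proceeds forward).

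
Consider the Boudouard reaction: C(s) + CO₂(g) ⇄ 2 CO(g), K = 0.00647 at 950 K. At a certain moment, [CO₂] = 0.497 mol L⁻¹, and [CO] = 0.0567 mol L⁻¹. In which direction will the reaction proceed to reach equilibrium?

(C is a pure solid — omitted from Q.)
Q = [CO]² / [CO₂] = (0.0567)² / (0.497) = 0.00647
Q = 0.00647 = K, so the system is already at equilibrium.

neither direction; the system is at equilibrium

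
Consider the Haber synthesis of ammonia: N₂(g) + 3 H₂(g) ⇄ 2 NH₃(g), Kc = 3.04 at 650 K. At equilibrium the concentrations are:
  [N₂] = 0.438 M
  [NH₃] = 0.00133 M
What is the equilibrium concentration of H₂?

[H₂] = 0.0110 M

At equilibrium, Kc = [NH₃]² / ([N₂]·[H₂]³) = 3.04.
(0.00133)² / ((0.438)·([H₂])³) = 3.04
[H₂]³ = 1.33e-6 ⇒ [H₂] = 0.0110 M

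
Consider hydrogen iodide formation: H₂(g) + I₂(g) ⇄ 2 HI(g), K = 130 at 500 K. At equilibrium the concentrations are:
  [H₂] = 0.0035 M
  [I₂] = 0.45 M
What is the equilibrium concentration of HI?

[HI] = 0.45 M

At equilibrium, K = [HI]² / ([H₂]·[I₂]) = 130.
([HI])² / ((0.0035)·(0.45)) = 130
[HI]² = 0.205 ⇒ [HI] = 0.45 M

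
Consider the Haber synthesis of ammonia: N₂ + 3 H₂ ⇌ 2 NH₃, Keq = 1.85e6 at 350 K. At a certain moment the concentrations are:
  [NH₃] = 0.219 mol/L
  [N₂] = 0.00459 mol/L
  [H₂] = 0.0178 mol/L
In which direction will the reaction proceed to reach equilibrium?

Q = [NH₃]² / ([N₂]·[H₂]³) = (0.219)² / ((0.00459)·(0.0178)³) = 1.85e6
Q = 1.85e6 = Keq, so the system is already at equilibrium.

no net change (already at equilibrium)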